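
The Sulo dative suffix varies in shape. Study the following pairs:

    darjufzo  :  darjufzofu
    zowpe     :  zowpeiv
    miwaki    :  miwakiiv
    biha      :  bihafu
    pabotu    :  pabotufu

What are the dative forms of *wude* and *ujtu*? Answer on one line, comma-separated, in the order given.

Looking at the last vowel of each stem: -iv when the last vowel of the stem is a front vowel (*zowpe*, *miwaki*); -fu when the last vowel of the stem is a back vowel (*darjufzo*, *biha*, *pabotu*).
*wude*: last vowel = /e/, a front vowel → -iv → *wudeiv*.
*ujtu* — last vowel /u/ (a back vowel) → -fu → *ujtufu*.

wudeiv, ujtufu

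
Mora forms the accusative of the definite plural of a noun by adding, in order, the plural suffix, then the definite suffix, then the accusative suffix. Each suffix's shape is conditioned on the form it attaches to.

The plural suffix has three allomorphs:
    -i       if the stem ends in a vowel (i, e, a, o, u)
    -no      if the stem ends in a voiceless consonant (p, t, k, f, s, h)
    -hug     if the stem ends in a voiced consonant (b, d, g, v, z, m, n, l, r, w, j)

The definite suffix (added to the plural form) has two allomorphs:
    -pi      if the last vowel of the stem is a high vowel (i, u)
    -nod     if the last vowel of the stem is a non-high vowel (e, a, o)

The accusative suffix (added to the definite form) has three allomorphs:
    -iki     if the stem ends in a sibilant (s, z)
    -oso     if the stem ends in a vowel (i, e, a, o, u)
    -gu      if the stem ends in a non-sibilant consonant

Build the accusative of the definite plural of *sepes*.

sepesnonodgu

The final sound of *sepes* is /s/, which is a voiceless consonant, so the plural suffix is -no, giving *sepesno*.
The last vowel of the plural form *sepesno* is /o/, which is a non-high vowel, so the definite suffix is -nod, giving *sepesnonod*.
The definite form *sepesnonod* — final sound /d/ (a non-sibilant consonant) → -gu → *sepesnonodgu*.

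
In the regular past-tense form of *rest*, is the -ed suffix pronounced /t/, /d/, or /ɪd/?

/ɪd/

The stem *rest* ends in /t/ or /d/.
The -ed suffix is realized as /ɪd/ after /t, d/; as /t/ after other voiceless consonants; and as /d/ after other voiced sounds.
So -ed on *rest* is pronounced /ɪd/.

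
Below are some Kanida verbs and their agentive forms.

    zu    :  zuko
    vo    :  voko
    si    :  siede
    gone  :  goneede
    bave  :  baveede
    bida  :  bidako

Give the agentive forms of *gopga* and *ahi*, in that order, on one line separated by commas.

The alternation tracks the last vowel of the stem — -ede when the last vowel of the stem is a front vowel (*si*, *gone*, *bave*); -ko when the last vowel of the stem is a back vowel (*zu*, *vo*, *bida*).
The last vowel of *gopga* is /a/, which is a back vowel, so the suffix is -ko, giving *gopgako*.
The last vowel of *ahi* is /i/, which is a front vowel, so the suffix is -ede, giving *ahiede*.

gopgako, ahiede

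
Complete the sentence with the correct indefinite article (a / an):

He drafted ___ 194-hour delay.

a

The indefinite article is chosen by the initial *sound* of the following word, not its spelling.
The number *194* is spoken "one hundred …", beginning with /wʌn/ — a consonant sound.
So the article is *a*: He drafted a 194-hour delay.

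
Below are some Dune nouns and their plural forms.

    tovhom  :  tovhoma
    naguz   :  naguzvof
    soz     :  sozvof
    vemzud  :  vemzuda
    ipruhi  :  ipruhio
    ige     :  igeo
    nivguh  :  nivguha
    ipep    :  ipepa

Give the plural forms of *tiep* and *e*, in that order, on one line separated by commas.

The suffix is conditioned by the final sound: -vof when the stem ends in a sibilant (*naguz*, *soz*); -a when the stem ends in a non-sibilant consonant (*tovhom*, *vemzud*, *nivguh*, *ipep*); -o when the stem ends in a vowel (*ipruhi*, *ige*).
*tiep* — final sound /p/ (a non-sibilant consonant) → -a → *tiepa*.
*e* — final sound /e/ (a vowel) → -o → *eo*.

tiepa, eo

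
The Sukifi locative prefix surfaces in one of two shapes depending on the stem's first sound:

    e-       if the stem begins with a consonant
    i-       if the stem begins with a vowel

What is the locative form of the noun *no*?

eno

*no*: first sound = /n/, a consonant → e- → *eno*.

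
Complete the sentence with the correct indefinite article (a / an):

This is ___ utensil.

a

The indefinite article is chosen by the initial *sound* of the following word, not its spelling.
*utensil* begins with the sound /juː/ (u pronounced /juː/) — a consonant sound.
So the article is *a*: This is a utensil.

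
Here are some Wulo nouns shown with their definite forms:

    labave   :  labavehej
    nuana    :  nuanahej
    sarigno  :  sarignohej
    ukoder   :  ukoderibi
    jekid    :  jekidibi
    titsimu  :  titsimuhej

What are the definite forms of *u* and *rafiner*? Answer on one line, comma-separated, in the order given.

Looking at the final sound of each stem: -ibi when the stem ends in a consonant (*ukoder*, *jekid*); -hej when the stem ends in a vowel (*labave*, *nuana*, *sarigno*, *titsimu*).
*u* — final sound /u/ (a vowel) → -hej → *uhej*.
*rafiner* — final sound /r/ (a consonant) → -ibi → *rafineribi*.

uhej, rafineribi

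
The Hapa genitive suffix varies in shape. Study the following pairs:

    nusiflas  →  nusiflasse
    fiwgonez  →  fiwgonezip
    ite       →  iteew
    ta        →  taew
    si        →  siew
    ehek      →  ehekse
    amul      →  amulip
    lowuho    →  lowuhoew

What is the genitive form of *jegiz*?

jegizip

Looking at the final sound of each stem: -se when the stem ends in a voiceless consonant (*nusiflas*, *ehek*); -ip when the stem ends in a voiced consonant (*fiwgonez*, *amul*); -ew when the stem ends in a vowel (*ite*, *ta*, *si*, *lowuho*).
Since the final sound of *jegiz* is /z/ (a voiced consonant), it takes -ip, giving *jegizip*.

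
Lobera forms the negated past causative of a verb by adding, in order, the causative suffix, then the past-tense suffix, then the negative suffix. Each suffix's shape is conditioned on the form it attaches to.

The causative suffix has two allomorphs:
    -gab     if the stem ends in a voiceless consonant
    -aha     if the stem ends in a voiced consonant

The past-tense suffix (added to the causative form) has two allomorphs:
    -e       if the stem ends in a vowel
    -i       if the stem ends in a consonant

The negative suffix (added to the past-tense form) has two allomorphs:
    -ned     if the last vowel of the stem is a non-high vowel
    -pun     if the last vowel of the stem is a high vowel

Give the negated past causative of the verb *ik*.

ikgabipun

The final consonant of *ik* is /k/, which is voiceless, so the causative suffix is -gab, giving *ikgab*.
The causative form *ikgab* — final sound /b/ (a consonant) → -i → *ikgabi*.
Since the last vowel of the past-tense form *ikgabi* is /i/ (a high vowel), it takes -pun, giving *ikgabipun*.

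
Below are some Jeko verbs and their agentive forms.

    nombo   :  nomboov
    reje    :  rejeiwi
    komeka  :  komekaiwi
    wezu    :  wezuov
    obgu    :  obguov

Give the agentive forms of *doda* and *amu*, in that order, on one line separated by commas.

The suffix is conditioned by the last vowel: -ov when the last vowel of the stem is a rounded vowel (*nombo*, *wezu*, *obgu*); -iwi when the last vowel of the stem is an unrounded vowel (*reje*, *komeka*).
*doda* — last vowel /a/ (an unrounded vowel) → -iwi → *dodaiwi*.
Since the last vowel of *amu* is /u/ (a rounded vowel), it takes -ov, giving *amuov*.

dodaiwi, amuov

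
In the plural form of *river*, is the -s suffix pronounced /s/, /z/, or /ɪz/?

/z/

The stem *river* ends in a voiced non-sibilant sound.
The plural suffix surfaces as /ɪz/ after sibilants, /s/ after other voiceless consonants, and /z/ after other voiced sounds.
So the plural -s on *river* is pronounced /z/.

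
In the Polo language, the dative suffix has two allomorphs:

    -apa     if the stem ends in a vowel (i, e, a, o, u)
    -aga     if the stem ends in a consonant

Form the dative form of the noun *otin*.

The final sound of *otin* is /n/, which is a consonant, so the suffix is -aga, giving *otinaga*.

otinaga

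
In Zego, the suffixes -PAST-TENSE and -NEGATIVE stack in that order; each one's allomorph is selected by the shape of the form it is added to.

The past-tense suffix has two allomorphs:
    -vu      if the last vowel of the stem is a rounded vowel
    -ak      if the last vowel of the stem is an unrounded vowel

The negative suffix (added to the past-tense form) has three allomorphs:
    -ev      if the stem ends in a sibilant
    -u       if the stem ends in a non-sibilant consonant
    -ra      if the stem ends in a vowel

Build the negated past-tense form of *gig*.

Since the last vowel of *gig* is /i/ (an unrounded vowel), it takes -ak, giving *gigak*.
The final sound of the past-tense form *gigak* is /k/, which is a non-sibilant consonant, so the negative suffix is -u, giving *gigaku*.

gigaku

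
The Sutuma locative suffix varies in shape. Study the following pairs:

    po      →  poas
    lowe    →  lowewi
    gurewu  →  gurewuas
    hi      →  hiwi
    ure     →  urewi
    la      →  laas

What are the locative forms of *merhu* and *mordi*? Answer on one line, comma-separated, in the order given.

merhuas, mordiwi

Looking at the last vowel of each stem: -wi when the last vowel of the stem is a front vowel (*lowe*, *hi*, *ure*); -as when the last vowel of the stem is a back vowel (*po*, *gurewu*, *la*).
The last vowel of *merhu* is /u/, which is a back vowel, so the suffix is -as, giving *merhuas*.
*mordi* — last vowel /i/ (a front vowel) → -wi → *mordiwi*.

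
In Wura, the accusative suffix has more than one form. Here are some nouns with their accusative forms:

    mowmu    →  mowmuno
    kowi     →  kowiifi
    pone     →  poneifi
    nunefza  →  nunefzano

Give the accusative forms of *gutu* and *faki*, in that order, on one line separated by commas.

gutuno, fakiifi

The pattern is front/back vowel harmony: -ifi when the last vowel of the stem is a front vowel (*kowi*, *pone*); -no when the last vowel of the stem is a back vowel (*mowmu*, *nunefza*).
*gutu*: last vowel = /u/, a back vowel → -no → *gutuno*.
The last vowel of *faki* is /i/, which is a front vowel, so the suffix is -ifi, giving *fakiifi*.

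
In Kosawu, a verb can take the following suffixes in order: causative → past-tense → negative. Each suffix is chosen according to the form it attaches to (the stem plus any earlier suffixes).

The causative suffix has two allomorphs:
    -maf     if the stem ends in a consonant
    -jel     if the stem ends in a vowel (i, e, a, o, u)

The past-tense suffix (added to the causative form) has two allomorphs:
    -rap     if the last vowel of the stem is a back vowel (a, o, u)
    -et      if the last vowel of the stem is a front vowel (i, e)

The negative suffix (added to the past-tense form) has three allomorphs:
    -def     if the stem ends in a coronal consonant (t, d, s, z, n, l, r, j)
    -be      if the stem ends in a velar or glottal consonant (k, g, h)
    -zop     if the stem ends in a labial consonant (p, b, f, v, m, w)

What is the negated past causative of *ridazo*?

*ridazo* — final sound /o/ (a vowel) → -jel → *ridazojel*.
The last vowel of the causative form *ridazojel* is /e/, which is a front vowel, so the past-tense suffix is -et, giving *ridazojelet*.
The past-tense form *ridazojelet*: final consonant = /t/, coronal → -def → *ridazojeletdef*.

ridazojeletdef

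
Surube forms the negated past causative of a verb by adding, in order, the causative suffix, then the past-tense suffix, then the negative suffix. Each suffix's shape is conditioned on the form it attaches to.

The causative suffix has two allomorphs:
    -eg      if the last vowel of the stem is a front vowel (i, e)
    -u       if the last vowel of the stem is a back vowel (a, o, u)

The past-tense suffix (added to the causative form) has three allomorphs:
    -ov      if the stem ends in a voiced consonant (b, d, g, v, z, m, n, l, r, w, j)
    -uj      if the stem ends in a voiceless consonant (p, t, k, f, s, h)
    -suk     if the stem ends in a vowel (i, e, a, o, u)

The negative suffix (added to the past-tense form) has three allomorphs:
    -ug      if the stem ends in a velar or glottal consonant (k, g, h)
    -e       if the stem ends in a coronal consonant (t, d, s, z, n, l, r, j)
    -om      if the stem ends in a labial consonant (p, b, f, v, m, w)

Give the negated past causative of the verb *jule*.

juleegovom

The last vowel of *jule* is /e/, which is a front vowel, so the causative suffix is -eg, giving *juleeg*.
The causative form *juleeg* — final sound /g/ (a voiced consonant) → -ov → *juleegov*.
The past-tense form *juleegov*: final consonant = /v/, labial → -om → *juleegovom*.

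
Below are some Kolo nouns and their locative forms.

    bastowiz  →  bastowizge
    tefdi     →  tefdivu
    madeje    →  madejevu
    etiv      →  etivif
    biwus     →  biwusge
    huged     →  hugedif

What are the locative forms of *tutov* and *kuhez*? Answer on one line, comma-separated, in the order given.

Looking at the final sound of each stem: -ge when the stem ends in a sibilant (*bastowiz*, *biwus*); -if when the stem ends in a non-sibilant consonant (*etiv*, *huged*); -vu when the stem ends in a vowel (*tefdi*, *madeje*).
Since the final sound of *tutov* is /v/ (a non-sibilant consonant), it takes -if, giving *tutovif*.
*kuhez*: final sound = /z/, a sibilant → -ge → *kuhezge*.

tutovif, kuhezge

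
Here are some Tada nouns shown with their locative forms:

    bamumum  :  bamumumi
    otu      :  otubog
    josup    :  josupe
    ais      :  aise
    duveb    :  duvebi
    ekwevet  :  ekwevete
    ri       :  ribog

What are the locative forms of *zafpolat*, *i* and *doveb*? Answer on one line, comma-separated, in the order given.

zafpolate, ibog, dovebi

The alternation tracks the final sound of the stem — -e when the stem ends in a voiceless consonant (*josup*, *ais*, *ekwevet*); -i when the stem ends in a voiced consonant (*bamumum*, *duveb*); -bog when the stem ends in a vowel (*otu*, *ri*).
The final sound of *zafpolat* is /t/, which is a voiceless consonant, so the suffix is -e, giving *zafpolate*.
The final sound of *i* is /i/, which is a vowel, so the suffix is -bog, giving *ibog*.
Since the final sound of *doveb* is /b/ (a voiced consonant), it takes -i, giving *dovebi*.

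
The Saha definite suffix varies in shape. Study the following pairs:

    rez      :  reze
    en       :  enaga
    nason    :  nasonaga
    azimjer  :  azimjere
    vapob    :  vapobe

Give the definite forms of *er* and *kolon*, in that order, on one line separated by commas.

ere, kolonaga

The suffix is conditioned by the final consonant: -aga when the stem ends in a nasal (*en*, *nason*); -e when the stem ends in a non-nasal consonant (*rez*, *azimjer*, *vapob*).
The final consonant of *er* is /r/, which is non-nasal, so the suffix is -e, giving *ere*.
Since the final consonant of *kolon* is /n/ (a nasal), it takes -aga, giving *kolonaga*.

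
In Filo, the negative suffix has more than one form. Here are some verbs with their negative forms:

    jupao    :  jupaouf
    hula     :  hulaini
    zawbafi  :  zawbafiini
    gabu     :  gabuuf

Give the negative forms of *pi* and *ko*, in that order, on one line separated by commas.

piini, kouf

The suffix is conditioned by the last vowel: -uf when the last vowel of the stem is a rounded vowel (*jupao*, *gabu*); -ini when the last vowel of the stem is an unrounded vowel (*hula*, *zawbafi*).
*pi*: last vowel = /i/, an unrounded vowel → -ini → *piini*.
*ko*: last vowel = /o/, a rounded vowel → -uf → *kouf*.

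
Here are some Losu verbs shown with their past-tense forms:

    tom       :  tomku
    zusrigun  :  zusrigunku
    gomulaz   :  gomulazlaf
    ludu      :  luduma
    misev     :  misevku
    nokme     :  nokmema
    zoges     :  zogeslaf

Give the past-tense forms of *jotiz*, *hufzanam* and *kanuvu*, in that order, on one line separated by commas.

Looking at the final sound of each stem: -laf when the stem ends in a sibilant (*gomulaz*, *zoges*); -ku when the stem ends in a non-sibilant consonant (*tom*, *zusrigun*, *misev*); -ma when the stem ends in a vowel (*ludu*, *nokme*).
*jotiz* — final sound /z/ (a sibilant) → -laf → *jotizlaf*.
The final sound of *hufzanam* is /m/, which is a non-sibilant consonant, so the suffix is -ku, giving *hufzanamku*.
Since the final sound of *kanuvu* is /u/ (a vowel), it takes -ma, giving *kanuvuma*.

jotizlaf, hufzanamku, kanuvuma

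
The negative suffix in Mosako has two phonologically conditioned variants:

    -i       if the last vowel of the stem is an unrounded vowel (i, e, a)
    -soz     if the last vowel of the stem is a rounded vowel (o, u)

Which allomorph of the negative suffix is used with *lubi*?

Since the last vowel of *lubi* is /i/ (an unrounded vowel), it takes -i.

-i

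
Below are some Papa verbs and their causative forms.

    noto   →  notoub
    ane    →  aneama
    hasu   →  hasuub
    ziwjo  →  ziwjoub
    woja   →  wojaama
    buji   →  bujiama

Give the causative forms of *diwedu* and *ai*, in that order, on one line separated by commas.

diweduub, aiama

Looking at the last vowel of each stem: -ub when the last vowel of the stem is a rounded vowel (*noto*, *hasu*, *ziwjo*); -ama when the last vowel of the stem is an unrounded vowel (*ane*, *woja*, *buji*).
*diwedu*: last vowel = /u/, a rounded vowel → -ub → *diweduub*.
*ai*: last vowel = /i/, an unrounded vowel → -ama → *aiama*.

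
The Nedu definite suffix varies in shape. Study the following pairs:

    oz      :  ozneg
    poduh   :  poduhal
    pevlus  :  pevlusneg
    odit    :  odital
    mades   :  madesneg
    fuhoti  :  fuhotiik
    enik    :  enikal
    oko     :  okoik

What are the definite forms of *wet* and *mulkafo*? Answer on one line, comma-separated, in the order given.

wetal, mulkafoik

The pattern is sibilance of the final sound: -neg when the stem ends in a sibilant (*oz*, *pevlus*, *mades*); -al when the stem ends in a non-sibilant consonant (*poduh*, *odit*, *enik*); -ik when the stem ends in a vowel (*fuhoti*, *oko*).
*wet*: final sound = /t/, a non-sibilant consonant → -al → *wetal*.
*mulkafo*: final sound = /o/, a vowel → -ik → *mulkafoik*.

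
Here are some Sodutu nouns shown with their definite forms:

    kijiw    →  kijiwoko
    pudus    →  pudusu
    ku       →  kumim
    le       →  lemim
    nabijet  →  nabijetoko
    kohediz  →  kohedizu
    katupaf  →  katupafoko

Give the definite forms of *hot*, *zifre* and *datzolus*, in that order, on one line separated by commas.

The alternation tracks the final sound of the stem — -u when the stem ends in a sibilant (*pudus*, *kohediz*); -oko when the stem ends in a non-sibilant consonant (*kijiw*, *nabijet*, *katupaf*); -mim when the stem ends in a vowel (*ku*, *le*).
The final sound of *hot* is /t/, which is a non-sibilant consonant, so the suffix is -oko, giving *hotoko*.
*zifre*: final sound = /e/, a vowel → -mim → *zifremim*.
The final sound of *datzolus* is /s/, which is a sibilant, so the suffix is -u, giving *datzolusu*.

hotoko, zifremim, datzolusu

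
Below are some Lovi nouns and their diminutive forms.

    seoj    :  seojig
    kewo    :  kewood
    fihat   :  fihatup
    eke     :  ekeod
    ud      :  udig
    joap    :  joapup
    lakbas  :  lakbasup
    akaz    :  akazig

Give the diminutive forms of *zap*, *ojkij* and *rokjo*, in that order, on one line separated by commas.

zapup, ojkijig, rokjood

Looking at the final sound of each stem: -up when the stem ends in a voiceless consonant (*fihat*, *joap*, *lakbas*); -ig when the stem ends in a voiced consonant (*seoj*, *ud*, *akaz*); -od when the stem ends in a vowel (*kewo*, *eke*).
*zap* — final sound /p/ (a voiceless consonant) → -up → *zapup*.
The final sound of *ojkij* is /j/, which is a voiced consonant, so the suffix is -ig, giving *ojkijig*.
*rokjo*: final sound = /o/, a vowel → -od → *rokjood*.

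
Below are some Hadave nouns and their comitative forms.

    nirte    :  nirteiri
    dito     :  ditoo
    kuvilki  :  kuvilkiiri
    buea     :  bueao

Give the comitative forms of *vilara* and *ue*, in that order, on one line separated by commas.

The alternation tracks the last vowel of the stem — -iri when the last vowel of the stem is a front vowel (*nirte*, *kuvilki*); -o when the last vowel of the stem is a back vowel (*dito*, *buea*).
The last vowel of *vilara* is /a/, which is a back vowel, so the suffix is -o, giving *vilarao*.
Since the last vowel of *ue* is /e/ (a front vowel), it takes -iri, giving *ueiri*.

vilarao, ueiri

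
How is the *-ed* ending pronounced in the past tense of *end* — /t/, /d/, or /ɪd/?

/ɪd/

The stem *end* ends in /t/ or /d/.
The -ed suffix is realized as /ɪd/ after /t, d/; as /t/ after other voiceless consonants; and as /d/ after other voiced sounds.
So -ed on *end* is pronounced /ɪd/.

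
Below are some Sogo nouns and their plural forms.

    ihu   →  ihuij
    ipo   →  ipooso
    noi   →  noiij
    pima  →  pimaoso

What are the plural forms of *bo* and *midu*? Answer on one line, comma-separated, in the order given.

The pattern is height harmony: -ij when the last vowel of the stem is a high vowel (*ihu*, *noi*); -oso when the last vowel of the stem is a non-high vowel (*ipo*, *pima*).
The last vowel of *bo* is /o/, which is a non-high vowel, so the suffix is -oso, giving *booso*.
Since the last vowel of *midu* is /u/ (a high vowel), it takes -ij, giving *miduij*.

booso, miduij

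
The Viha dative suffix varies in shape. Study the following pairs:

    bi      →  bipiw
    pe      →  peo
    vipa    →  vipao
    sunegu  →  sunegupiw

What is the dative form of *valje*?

valjeo

The suffix is conditioned by the last vowel: -piw when the last vowel of the stem is a high vowel (*bi*, *sunegu*); -o when the last vowel of the stem is a non-high vowel (*pe*, *vipa*).
*valje*: last vowel = /e/, a non-high vowel → -o → *valjeo*.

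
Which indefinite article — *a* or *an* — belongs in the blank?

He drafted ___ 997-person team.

The indefinite article is chosen by the initial *sound* of the following word, not its spelling.
The number *997* is spoken "nine hundred …", beginning with /naɪn/ — a consonant sound.
So the article is *a*: He drafted a 997-person team.

a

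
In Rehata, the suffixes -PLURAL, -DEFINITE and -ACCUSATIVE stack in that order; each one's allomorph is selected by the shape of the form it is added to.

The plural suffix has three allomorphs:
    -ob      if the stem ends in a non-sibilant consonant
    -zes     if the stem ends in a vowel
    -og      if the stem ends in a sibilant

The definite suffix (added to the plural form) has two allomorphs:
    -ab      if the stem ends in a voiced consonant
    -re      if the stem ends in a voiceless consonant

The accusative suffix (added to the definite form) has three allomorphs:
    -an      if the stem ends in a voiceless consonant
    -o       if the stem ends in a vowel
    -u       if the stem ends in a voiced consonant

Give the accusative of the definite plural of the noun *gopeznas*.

*gopeznas* — final sound /s/ (a sibilant) → -og → *gopeznasog*.
The plural form *gopeznasog* — final consonant /g/ (voiced) → -ab → *gopeznasogab*.
The definite form *gopeznasogab*: final sound = /b/, a voiced consonant → -u → *gopeznasogabu*.

gopeznasogabu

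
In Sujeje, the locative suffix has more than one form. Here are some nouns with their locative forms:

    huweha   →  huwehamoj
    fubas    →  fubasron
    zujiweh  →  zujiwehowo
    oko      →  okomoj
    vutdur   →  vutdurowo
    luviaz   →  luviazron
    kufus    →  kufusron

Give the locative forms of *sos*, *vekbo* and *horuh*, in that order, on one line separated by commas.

The alternation tracks the final sound of the stem — -ron when the stem ends in a sibilant (*fubas*, *luviaz*, *kufus*); -owo when the stem ends in a non-sibilant consonant (*zujiweh*, *vutdur*); -moj when the stem ends in a vowel (*huweha*, *oko*).
*sos* — final sound /s/ (a sibilant) → -ron → *sosron*.
*vekbo*: final sound = /o/, a vowel → -moj → *vekbomoj*.
Since the final sound of *horuh* is /h/ (a non-sibilant consonant), it takes -owo, giving *horuhowo*.

sosron, vekbomoj, horuhowo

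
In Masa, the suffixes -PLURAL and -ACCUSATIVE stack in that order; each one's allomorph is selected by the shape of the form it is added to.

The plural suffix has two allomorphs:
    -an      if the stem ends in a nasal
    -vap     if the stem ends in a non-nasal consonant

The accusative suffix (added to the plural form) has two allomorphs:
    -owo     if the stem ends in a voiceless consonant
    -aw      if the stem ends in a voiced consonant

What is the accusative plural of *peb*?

*peb*: final consonant = /b/, non-nasal → -vap → *pebvap*.
The plural form *pebvap* — final consonant /p/ (voiceless) → -owo → *pebvapowo*.

pebvapowo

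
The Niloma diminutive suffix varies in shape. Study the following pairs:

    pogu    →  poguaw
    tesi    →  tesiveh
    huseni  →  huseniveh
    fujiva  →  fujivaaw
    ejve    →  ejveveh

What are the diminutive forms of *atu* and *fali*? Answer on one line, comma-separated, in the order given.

The suffix is conditioned by the last vowel: -veh when the last vowel of the stem is a front vowel (*tesi*, *huseni*, *ejve*); -aw when the last vowel of the stem is a back vowel (*pogu*, *fujiva*).
Since the last vowel of *atu* is /u/ (a back vowel), it takes -aw, giving *atuaw*.
Since the last vowel of *fali* is /i/ (a front vowel), it takes -veh, giving *faliveh*.

atuaw, faliveh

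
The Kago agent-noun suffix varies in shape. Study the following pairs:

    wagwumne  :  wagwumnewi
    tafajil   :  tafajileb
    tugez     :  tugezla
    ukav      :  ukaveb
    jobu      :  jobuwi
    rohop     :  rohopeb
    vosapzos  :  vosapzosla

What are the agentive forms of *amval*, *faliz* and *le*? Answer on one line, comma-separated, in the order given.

amvaleb, falizla, lewi

The suffix is conditioned by the final sound: -la when the stem ends in a sibilant (*tugez*, *vosapzos*); -eb when the stem ends in a non-sibilant consonant (*tafajil*, *ukav*, *rohop*); -wi when the stem ends in a vowel (*wagwumne*, *jobu*).
*amval*: final sound = /l/, a non-sibilant consonant → -eb → *amvaleb*.
*faliz*: final sound = /z/, a sibilant → -la → *falizla*.
The final sound of *le* is /e/, which is a vowel, so the suffix is -wi, giving *lewi*.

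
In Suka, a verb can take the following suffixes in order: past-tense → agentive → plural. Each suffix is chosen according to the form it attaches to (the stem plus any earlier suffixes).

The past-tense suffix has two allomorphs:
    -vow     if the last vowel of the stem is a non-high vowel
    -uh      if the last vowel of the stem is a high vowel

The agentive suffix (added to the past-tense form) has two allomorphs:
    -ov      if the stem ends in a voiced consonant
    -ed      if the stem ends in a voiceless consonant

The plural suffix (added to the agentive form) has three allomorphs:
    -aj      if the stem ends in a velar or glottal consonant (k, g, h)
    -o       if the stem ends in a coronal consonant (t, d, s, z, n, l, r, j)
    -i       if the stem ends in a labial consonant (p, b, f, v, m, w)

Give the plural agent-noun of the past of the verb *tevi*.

teviuhedo

*tevi*: last vowel = /i/, a high vowel → -uh → *teviuh*.
The final consonant of the past-tense form *teviuh* is /h/, which is voiceless, so the agentive suffix is -ed, giving *teviuhed*.
Since the final consonant of the agentive form *teviuhed* is /d/ (coronal), it takes -o, giving *teviuhedo*.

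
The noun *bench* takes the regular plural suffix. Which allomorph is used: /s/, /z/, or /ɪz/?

/ɪz/

The stem *bench* ends in a sibilant (/s, z, ʃ, ʒ, tʃ, dʒ/).
The plural suffix surfaces as /ɪz/ after sibilants, /s/ after other voiceless consonants, and /z/ after other voiced sounds.
So the plural -s on *bench* is pronounced /ɪz/.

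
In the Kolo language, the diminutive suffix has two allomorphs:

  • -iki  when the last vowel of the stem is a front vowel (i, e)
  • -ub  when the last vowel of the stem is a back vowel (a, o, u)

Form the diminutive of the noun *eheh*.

The last vowel of *eheh* is /e/, which is a front vowel, so the suffix is -iki, giving *ehehiki*.

ehehiki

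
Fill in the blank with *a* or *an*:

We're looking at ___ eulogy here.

a

The indefinite article is chosen by the initial *sound* of the following word, not its spelling.
*eulogy* begins with the sound /juː/ (eu pronounced /juː/) — a consonant sound.
So the article is *a*: We're looking at a eulogy here.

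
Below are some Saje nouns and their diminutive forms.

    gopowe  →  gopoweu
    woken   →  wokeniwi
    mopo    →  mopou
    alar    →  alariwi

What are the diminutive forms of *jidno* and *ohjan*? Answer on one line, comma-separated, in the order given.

The suffix is conditioned by the final sound: -iwi when the stem ends in a consonant (*woken*, *alar*); -u when the stem ends in a vowel (*gopowe*, *mopo*).
The final sound of *jidno* is /o/, which is a vowel, so the suffix is -u, giving *jidnou*.
*ohjan*: final sound = /n/, a consonant → -iwi → *ohjaniwi*.

jidnou, ohjaniwi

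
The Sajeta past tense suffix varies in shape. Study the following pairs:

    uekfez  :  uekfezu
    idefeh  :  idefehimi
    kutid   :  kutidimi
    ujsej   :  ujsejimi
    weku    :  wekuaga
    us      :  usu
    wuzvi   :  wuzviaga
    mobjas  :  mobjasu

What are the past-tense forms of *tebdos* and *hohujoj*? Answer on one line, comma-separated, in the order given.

The pattern is sibilance of the final sound: -u when the stem ends in a sibilant (*uekfez*, *us*, *mobjas*); -imi when the stem ends in a non-sibilant consonant (*idefeh*, *kutid*, *ujsej*); -aga when the stem ends in a vowel (*weku*, *wuzvi*).
*tebdos* — final sound /s/ (a sibilant) → -u → *tebdosu*.
*hohujoj* — final sound /j/ (a non-sibilant consonant) → -imi → *hohujojimi*.

tebdosu, hohujojimi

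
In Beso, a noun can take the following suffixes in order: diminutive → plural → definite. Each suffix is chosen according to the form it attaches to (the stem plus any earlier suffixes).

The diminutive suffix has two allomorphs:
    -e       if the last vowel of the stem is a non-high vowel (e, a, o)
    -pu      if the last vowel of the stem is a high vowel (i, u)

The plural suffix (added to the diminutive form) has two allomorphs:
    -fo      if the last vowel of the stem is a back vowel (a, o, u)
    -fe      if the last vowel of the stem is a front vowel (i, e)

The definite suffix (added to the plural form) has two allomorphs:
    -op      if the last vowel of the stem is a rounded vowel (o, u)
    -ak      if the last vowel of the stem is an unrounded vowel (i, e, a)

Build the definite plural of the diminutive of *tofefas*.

tofefasefeak

*tofefas*: last vowel = /a/, a non-high vowel → -e → *tofefase*.
The diminutive form *tofefase* — last vowel /e/ (a front vowel) → -fe → *tofefasefe*.
Since the last vowel of the plural form *tofefasefe* is /e/ (an unrounded vowel), it takes -ak, giving *tofefasefeak*.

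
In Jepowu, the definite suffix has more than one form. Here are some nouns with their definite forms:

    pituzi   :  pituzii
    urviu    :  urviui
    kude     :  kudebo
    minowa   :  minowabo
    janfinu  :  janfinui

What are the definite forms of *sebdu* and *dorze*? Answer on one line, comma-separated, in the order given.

Looking at the last vowel of each stem: -i when the last vowel of the stem is a high vowel (*pituzi*, *urviu*, *janfinu*); -bo when the last vowel of the stem is a non-high vowel (*kude*, *minowa*).
*sebdu*: last vowel = /u/, a high vowel → -i → *sebdui*.
The last vowel of *dorze* is /e/, which is a non-high vowel, so the suffix is -bo, giving *dorzebo*.

sebdui, dorzebo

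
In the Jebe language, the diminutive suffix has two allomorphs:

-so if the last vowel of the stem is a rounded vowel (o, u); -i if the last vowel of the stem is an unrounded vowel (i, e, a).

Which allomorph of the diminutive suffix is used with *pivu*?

Since the last vowel of *pivu* is /u/ (a rounded vowel), it takes -so.

-so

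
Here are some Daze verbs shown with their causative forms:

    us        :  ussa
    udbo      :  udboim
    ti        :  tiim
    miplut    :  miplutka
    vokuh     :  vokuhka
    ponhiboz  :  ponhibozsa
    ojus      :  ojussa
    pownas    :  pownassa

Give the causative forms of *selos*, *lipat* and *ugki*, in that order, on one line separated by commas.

selossa, lipatka, ugkiim

The suffix is conditioned by the final sound: -sa when the stem ends in a sibilant (*us*, *ponhiboz*, *ojus*, *pownas*); -ka when the stem ends in a non-sibilant consonant (*miplut*, *vokuh*); -im when the stem ends in a vowel (*udbo*, *ti*).
The final sound of *selos* is /s/, which is a sibilant, so the suffix is -sa, giving *selossa*.
Since the final sound of *lipat* is /t/ (a non-sibilant consonant), it takes -ka, giving *lipatka*.
Since the final sound of *ugki* is /i/ (a vowel), it takes -im, giving *ugkiim*.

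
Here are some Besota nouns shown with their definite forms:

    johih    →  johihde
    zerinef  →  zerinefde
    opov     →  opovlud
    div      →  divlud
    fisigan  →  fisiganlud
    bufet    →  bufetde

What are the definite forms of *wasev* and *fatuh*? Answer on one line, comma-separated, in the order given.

The alternation tracks the final consonant of the stem — -de when the stem ends in a voiceless consonant (*johih*, *zerinef*, *bufet*); -lud when the stem ends in a voiced consonant (*opov*, *div*, *fisigan*).
*wasev* — final consonant /v/ (voiced) → -lud → *wasevlud*.
*fatuh* — final consonant /h/ (voiceless) → -de → *fatuhde*.

wasevlud, fatuhde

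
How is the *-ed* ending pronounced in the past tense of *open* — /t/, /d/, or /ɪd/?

The stem *open* ends in a voiced sound other than /d/.
The -ed suffix is realized as /ɪd/ after /t, d/; as /t/ after other voiceless consonants; and as /d/ after other voiced sounds.
So -ed on *open* is pronounced /d/.

/d/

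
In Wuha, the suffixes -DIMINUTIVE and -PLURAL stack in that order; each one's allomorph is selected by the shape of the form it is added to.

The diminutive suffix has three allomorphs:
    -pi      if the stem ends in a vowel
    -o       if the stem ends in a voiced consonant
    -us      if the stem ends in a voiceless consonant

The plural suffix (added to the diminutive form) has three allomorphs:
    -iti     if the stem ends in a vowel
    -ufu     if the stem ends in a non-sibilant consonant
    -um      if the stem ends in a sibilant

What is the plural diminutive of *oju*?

ojupiiti

*oju* — final sound /u/ (a vowel) → -pi → *ojupi*.
The final sound of the diminutive form *ojupi* is /i/, which is a vowel, so the plural suffix is -iti, giving *ojupiiti*.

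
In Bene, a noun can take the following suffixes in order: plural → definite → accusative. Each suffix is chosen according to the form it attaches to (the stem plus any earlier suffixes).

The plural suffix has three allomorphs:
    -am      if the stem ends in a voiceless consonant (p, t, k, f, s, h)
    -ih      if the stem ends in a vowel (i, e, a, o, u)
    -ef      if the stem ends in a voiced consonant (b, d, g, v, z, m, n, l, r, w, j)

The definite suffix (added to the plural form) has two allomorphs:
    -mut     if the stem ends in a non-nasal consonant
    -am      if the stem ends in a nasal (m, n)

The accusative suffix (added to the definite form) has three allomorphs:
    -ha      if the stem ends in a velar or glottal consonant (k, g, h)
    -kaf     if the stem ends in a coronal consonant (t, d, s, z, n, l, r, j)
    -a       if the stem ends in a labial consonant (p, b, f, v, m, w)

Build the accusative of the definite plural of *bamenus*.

*bamenus* — final sound /s/ (a voiceless consonant) → -am → *bamenusam*.
The final consonant of the plural form *bamenusam* is /m/, which is a nasal, so the definite suffix is -am, giving *bamenusamam*.
Since the final consonant of the definite form *bamenusamam* is /m/ (labial), it takes -a, giving *bamenusamama*.

bamenusamama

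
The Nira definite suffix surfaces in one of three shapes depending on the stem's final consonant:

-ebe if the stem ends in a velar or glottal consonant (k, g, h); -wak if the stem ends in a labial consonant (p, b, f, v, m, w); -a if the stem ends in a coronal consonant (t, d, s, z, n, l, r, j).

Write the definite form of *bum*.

bumwak

*bum*: final consonant = /m/, labial → -wak → *bumwak*.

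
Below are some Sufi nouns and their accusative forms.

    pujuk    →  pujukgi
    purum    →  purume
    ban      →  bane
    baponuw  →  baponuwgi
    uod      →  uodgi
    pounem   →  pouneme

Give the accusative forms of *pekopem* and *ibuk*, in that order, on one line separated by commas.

pekopeme, ibukgi

The alternation tracks the final consonant of the stem — -e when the stem ends in a nasal (*purum*, *ban*, *pounem*); -gi when the stem ends in a non-nasal consonant (*pujuk*, *baponuw*, *uod*).
The final consonant of *pekopem* is /m/, which is a nasal, so the suffix is -e, giving *pekopeme*.
*ibuk* — final consonant /k/ (non-nasal) → -gi → *ibukgi*.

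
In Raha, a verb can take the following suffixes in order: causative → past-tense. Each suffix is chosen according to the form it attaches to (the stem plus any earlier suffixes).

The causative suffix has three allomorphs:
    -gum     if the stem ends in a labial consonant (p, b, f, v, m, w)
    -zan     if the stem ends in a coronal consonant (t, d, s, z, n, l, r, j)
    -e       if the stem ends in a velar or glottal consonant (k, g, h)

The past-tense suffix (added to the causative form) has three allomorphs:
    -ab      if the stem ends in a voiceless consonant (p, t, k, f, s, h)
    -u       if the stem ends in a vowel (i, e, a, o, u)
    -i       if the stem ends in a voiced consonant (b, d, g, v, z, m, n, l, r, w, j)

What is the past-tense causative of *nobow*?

Since the final consonant of *nobow* is /w/ (labial), it takes -gum, giving *nobowgum*.
The final sound of the causative form *nobowgum* is /m/, which is a voiced consonant, so the past-tense suffix is -i, giving *nobowgumi*.

nobowgumi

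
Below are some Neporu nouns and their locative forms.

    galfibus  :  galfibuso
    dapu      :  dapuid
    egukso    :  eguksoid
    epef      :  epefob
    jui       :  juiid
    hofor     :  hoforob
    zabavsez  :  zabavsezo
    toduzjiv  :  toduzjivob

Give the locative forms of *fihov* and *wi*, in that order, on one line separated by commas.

The alternation tracks the final sound of the stem — -o when the stem ends in a sibilant (*galfibus*, *zabavsez*); -ob when the stem ends in a non-sibilant consonant (*epef*, *hofor*, *toduzjiv*); -id when the stem ends in a vowel (*dapu*, *egukso*, *jui*).
*fihov* — final sound /v/ (a non-sibilant consonant) → -ob → *fihovob*.
Since the final sound of *wi* is /i/ (a vowel), it takes -id, giving *wiid*.

fihovob, wiid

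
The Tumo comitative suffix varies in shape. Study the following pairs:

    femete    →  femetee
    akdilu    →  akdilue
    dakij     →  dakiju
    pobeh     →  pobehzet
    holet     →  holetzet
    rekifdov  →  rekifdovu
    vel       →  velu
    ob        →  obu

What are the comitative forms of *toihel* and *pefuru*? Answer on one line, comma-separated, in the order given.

toihelu, pefurue

The suffix is conditioned by the final sound: -zet when the stem ends in a voiceless consonant (*pobeh*, *holet*); -u when the stem ends in a voiced consonant (*dakij*, *rekifdov*, *vel*, *ob*); -e when the stem ends in a vowel (*femete*, *akdilu*).
*toihel* — final sound /l/ (a voiced consonant) → -u → *toihelu*.
*pefuru*: final sound = /u/, a vowel → -e → *pefurue*.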